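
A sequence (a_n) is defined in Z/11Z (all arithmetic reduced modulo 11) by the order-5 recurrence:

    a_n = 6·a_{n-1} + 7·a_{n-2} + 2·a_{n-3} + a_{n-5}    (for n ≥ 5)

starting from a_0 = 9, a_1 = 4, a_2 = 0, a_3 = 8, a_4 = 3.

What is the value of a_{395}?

5

a_5 = 6·3 + 7·8 + 2·0 + 0·4 + 1·9 = 6
a_6 = 6·6 + 7·3 + 2·8 + 0·0 + 1·4 = 0
a_7 = 6·0 + 7·6 + 2·3 + 0·8 + 1·0 = 4
a_8 = 6·4 + 7·0 + 2·6 + 0·3 + 1·8 = 0
a_9 = 6·0 + 7·4 + 2·0 + 0·6 + 1·3 = 9
a_10 = 6·9 + 7·0 + 2·4 + 0·0 + 1·6 = 2
a_11 = 6·2 + 7·9 + 2·0 + 0·4 + 1·0 = 9
a_12 = 6·9 + 7·2 + 2·9 + 0·0 + 1·4 = 2
a_13 = 6·2 + 7·9 + 2·2 + 0·9 + 1·0 = 2
a_14 = 6·2 + 7·2 + 2·9 + 0·2 + 1·9 = 9
a_15 = 6·9 + 7·2 + 2·2 + 0·9 + 1·2 = 8
a_16 = 6·8 + 7·9 + 2·2 + 0·2 + 1·9 = 3
a_17 = 6·3 + 7·8 + 2·9 + 0·2 + 1·2 = 6
a_18 = 6·6 + 7·3 + 2·8 + 0·9 + 1·2 = 9
a_19 = 6·9 + 7·6 + 2·3 + 0·8 + 1·9 = 1
a_20 = 6·1 + 7·9 + 2·6 + 0·3 + 1·8 = 1
a_21 = 6·1 + 7·1 + 2·9 + 0·6 + 1·3 = 1
a_22 = 6·1 + 7·1 + 2·1 + 0·9 + 1·6 = 10
a_23 = 6·10 + 7·1 + 2·1 + 0·1 + 1·9 = 1
a_24 = 6·1 + 7·10 + 2·1 + 0·1 + 1·1 = 2
a_25 = 6·2 + 7·1 + 2·10 + 0·1 + 1·1 = 7
a_26 = 6·7 + 7·2 + 2·1 + 0·10 + 1·1 = 4
a_27 = 6·4 + 7·7 + 2·2 + 0·1 + 1·10 = 10
a_28 = 6·10 + 7·4 + 2·7 + 0·2 + 1·1 = 4
a_29 = 6·4 + 7·10 + 2·4 + 0·7 + 1·2 = 5
a_30 = 6·5 + 7·4 + 2·10 + 0·4 + 1·7 = 8
a_31 = 6·8 + 7·5 + 2·4 + 0·10 + 1·4 = 7
a_32 = 6·7 + 7·8 + 2·5 + 0·4 + 1·10 = 8
a_33 = 6·8 + 7·7 + 2·8 + 0·5 + 1·4 = 7
a_34 = 6·7 + 7·8 + 2·7 + 0·8 + 1·5 = 7
a_35 = 6·7 + 7·7 + 2·8 + 0·7 + 1·8 = 5
a_36 = 6·5 + 7·7 + 2·7 + 0·8 + 1·7 = 1
a_37 = 6·1 + 7·5 + 2·7 + 0·7 + 1·8 = 8
a_38 = 6·8 + 7·1 + 2·5 + 0·7 + 1·7 = 6
a_39 = 6·6 + 7·8 + 2·1 + 0·5 + 1·7 = 2
a_40 = 6·2 + 7·6 + 2·8 + 0·1 + 1·5 = 9
a_41 = 6·9 + 7·2 + 2·6 + 0·8 + 1·1 = 4
a_42 = 6·4 + 7·9 + 2·2 + 0·6 + 1·8 = 0
a_43 = 6·0 + 7·4 + 2·9 + 0·2 + 1·6 = 8
a_44 = 6·8 + 7·0 + 2·4 + 0·9 + 1·2 = 3
(a_40, a_41, a_42, a_43, a_44) = (9, 4, 0, 8, 3) = (a_0, a_1, a_2, a_3, a_4), so the sequence has period 40.
395 ≡ 35 (mod 40), hence a_395 = a_35 = 5.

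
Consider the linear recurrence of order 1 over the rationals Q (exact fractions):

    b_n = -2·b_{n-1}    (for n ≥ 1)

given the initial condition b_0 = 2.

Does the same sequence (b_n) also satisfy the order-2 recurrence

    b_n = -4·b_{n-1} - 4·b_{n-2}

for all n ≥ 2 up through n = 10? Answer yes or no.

yes

Terms b_0..b_10: 2, -4, 8, -16, 32, -64, 128, -256, 512, -1024, 2048
n=2: candidate gives 8, actual b_2 = 8 ✓
n=3: candidate gives -16, actual b_3 = -16 ✓
n=4: candidate gives 32, actual b_4 = 32 ✓
n=5: candidate gives -64, actual b_5 = -64 ✓
n=6: candidate gives 128, actual b_6 = 128 ✓
n=7: candidate gives -256, actual b_7 = -256 ✓
n=8: candidate gives 512, actual b_8 = 512 ✓
n=9: candidate gives -1024, actual b_9 = -1024 ✓
n=10: candidate gives 2048, actual b_10 = 2048 ✓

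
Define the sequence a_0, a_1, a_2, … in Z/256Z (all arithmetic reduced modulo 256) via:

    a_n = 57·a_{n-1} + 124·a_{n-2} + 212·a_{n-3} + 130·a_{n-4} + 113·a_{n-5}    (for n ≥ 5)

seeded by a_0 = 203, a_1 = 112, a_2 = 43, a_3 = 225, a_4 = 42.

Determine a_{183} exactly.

a_5 = 57·42 + 124·225 + 212·43 + 130·112 + 113·203 = 109
a_6 = 57·109 + 124·42 + 212·225 + 130·43 + 113·112 = 55
a_7 = 57·55 + 124·109 + 212·42 + 130·225 + 113·43 = 16
a_8 = 57·16 + 124·55 + 212·109 + 130·42 + 113·225 = 29
a_9 = 57·29 + 124·16 + 212·55 + 130·109 + 113·42 = 165
a_10 = 57·165 + 124·29 + 212·16 + 130·55 + 113·109 = 20
Continuing the recurrence:
  a_11 = 203;  a_12 = 81;  a_13 = 132;  a_14 = 185;  a_15 = 31;  a_16 = 144
  a_17 = 17;  a_18 = 107;  a_19 = 182;  a_20 = 61;  a_21 = 139;  a_22 = 14
  a_23 = 157;  a_24 = 41;  a_25 = 72;  a_26 = 95;  a_27 = 227;  a_28 = 78
  a_29 = 167;  a_30 = 249;  a_31 = 34;  a_32 = 73;  a_33 = 41;  a_34 = 206
  a_35 = 91;  a_36 = 19;  a_37 = 242;  a_38 = 39;  a_39 = 199;  a_40 = 108
  a_41 = 3;  a_42 = 103;  a_43 = 24;  a_44 = 103;  a_45 = 13;  a_46 = 74
  a_47 = 185;  a_48 = 179;  a_49 = 208;  a_50 = 137;  a_51 = 25;  a_52 = 188
  a_53 = 15;  a_54 = 125;  a_55 = 244;  a_56 = 205;  a_57 = 243;  a_58 = 144
  a_59 = 157;  a_60 = 191;  a_61 = 182;  a_62 = 113;  a_63 = 199;  a_64 = 14
  a_65 = 209;  a_66 = 213;  a_67 = 48;  a_68 = 227;  a_69 = 127;  a_70 = 102
  a_71 = 155;  a_72 = 141;  a_73 = 162;  a_74 = 149;  a_75 = 37;  a_76 = 150
  a_77 = 55;  a_78 = 183;  a_79 = 42;  a_80 = 11;  a_81 = 123;  a_82 = 180
  a_83 = 223;  a_84 = 211;  a_85 = 96;  a_86 = 243;  a_87 = 9;  a_88 = 202
  a_89 = 117;  a_90 = 31;  a_91 = 176;  a_92 = 165;  a_93 = 61;  a_94 = 164
  a_95 = 195;  a_96 = 217;  a_97 = 100;  a_98 = 17;  a_99 = 87;  a_100 = 176
  a_101 = 249;  a_102 = 131;  a_103 = 54;  a_104 = 117;  a_105 = 211;  a_106 = 206
  a_107 = 53;  a_108 = 145;  a_109 = 88;  a_110 = 119;  a_111 = 11;  a_112 = 254
  a_113 = 31;  a_114 = 81;  a_115 = 130;  a_116 = 177;  a_117 = 81;  a_118 = 62
  a_119 = 99;  a_120 = 107;  a_121 = 98;  a_122 = 223;  a_123 = 95;  a_124 = 92
  a_125 = 43;  a_126 = 79;  a_127 = 72;  a_128 = 143;  a_129 = 149;  a_130 = 42
  a_131 = 97;  a_132 = 187;  a_133 = 48;  a_134 = 177;  a_135 = 81;  a_136 = 76
  a_137 = 167;  a_138 = 37;  a_139 = 84;  a_140 = 69;  a_141 = 11;  a_142 = 240
  a_143 = 229;  a_144 = 119;  a_145 = 54;  a_146 = 9;  a_147 = 239;  a_148 = 206
  a_149 = 9;  a_150 = 29;  a_151 = 192;  a_152 = 91;  a_153 = 199;  a_154 = 22
  a_155 = 243;  a_156 = 133;  a_157 = 194;  a_158 = 221;  a_159 = 109;  a_160 = 198
  a_161 = 31;  a_162 = 239;  a_163 = 26;  a_164 = 227;  a_165 = 51;  a_166 = 228
  a_167 = 39;  a_168 = 27;  a_169 = 208;  a_170 = 251;  a_171 = 113;  a_172 = 234
  a_173 = 61;  a_174 = 199;  a_175 = 208;  a_176 = 237;  a_177 = 149;  a_178 = 52
  a_179 = 123;  a_180 = 33;  a_181 = 68
a_182 = 57·68 + 124·33 + 212·123 + 130·52 + 113·149 = 41
a_183 = 57·41 + 124·68 + 212·33 + 130·123 + 113·52 = 207

207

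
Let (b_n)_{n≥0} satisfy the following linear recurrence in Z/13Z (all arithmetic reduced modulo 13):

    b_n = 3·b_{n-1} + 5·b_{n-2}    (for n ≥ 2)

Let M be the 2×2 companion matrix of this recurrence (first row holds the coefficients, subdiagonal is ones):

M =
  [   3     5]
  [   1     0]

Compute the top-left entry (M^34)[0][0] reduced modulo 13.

8

(M^34)[0][0] is the top entry after applying M 34 times to the unit state (1, 0). Equivalently it is h_{35} for the auxiliary sequence (h_n) obeying the same recurrence with h_1 = 1 and h_i = 0 for 0 ≤ i < 1:
h_2 = 3·1 + 5·0 = 3
h_3 = 3·3 + 5·1 = 1
h_4 = 3·1 + 5·3 = 5
h_5 = 3·5 + 5·1 = 7
h_6 = 3·7 + 5·5 = 7
h_7 = 3·7 + 5·7 = 4
h_8 = 3·4 + 5·7 = 8
h_9 = 3·8 + 5·4 = 5
h_10 = 3·5 + 5·8 = 3
h_11 = 3·3 + 5·5 = 8
h_12 = 3·8 + 5·3 = 0
h_13 = 3·0 + 5·8 = 1
(h_12, h_13) = (0, 1) = (h_0, h_1), so the sequence has period 12.
35 ≡ 11 (mod 12), hence h_35 = h_11 = 8.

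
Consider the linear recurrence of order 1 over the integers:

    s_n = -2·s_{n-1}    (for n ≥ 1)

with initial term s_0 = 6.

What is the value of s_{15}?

s_1 = -2·6 = -12
s_2 = -2·-12 = 24
s_3 = -2·24 = -48
s_4 = -2·-48 = 96
s_5 = -2·96 = -192
s_6 = -2·-192 = 384
s_7 = -2·384 = -768
s_8 = -2·-768 = 1536
s_9 = -2·1536 = -3072
s_10 = -2·-3072 = 6144
s_11 = -2·6144 = -12288
s_12 = -2·-12288 = 24576
s_13 = -2·24576 = -49152
s_14 = -2·-49152 = 98304
s_15 = -2·98304 = -196608

-196608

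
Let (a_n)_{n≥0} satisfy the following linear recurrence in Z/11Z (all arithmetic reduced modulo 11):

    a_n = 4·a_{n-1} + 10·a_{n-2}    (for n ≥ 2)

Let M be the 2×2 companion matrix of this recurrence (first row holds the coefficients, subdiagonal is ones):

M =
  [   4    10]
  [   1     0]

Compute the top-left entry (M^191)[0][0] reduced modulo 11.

(M^191)[0][0] is the top entry after applying M 191 times to the unit state (1, 0). Equivalently it is h_{192} for the auxiliary sequence (h_n) obeying the same recurrence with h_1 = 1 and h_i = 0 for 0 ≤ i < 1:
h_2 = 4·1 + 10·0 = 4
h_3 = 4·4 + 10·1 = 4
h_4 = 4·4 + 10·4 = 1
h_5 = 4·1 + 10·4 = 0
h_6 = 4·0 + 10·1 = 10
h_7 = 4·10 + 10·0 = 7
h_8 = 4·7 + 10·10 = 7
h_9 = 4·7 + 10·7 = 10
h_10 = 4·10 + 10·7 = 0
h_11 = 4·0 + 10·10 = 1
(h_10, h_11) = (0, 1) = (h_0, h_1), so the sequence has period 10.
192 ≡ 2 (mod 10), hence h_192 = h_2 = 4.

4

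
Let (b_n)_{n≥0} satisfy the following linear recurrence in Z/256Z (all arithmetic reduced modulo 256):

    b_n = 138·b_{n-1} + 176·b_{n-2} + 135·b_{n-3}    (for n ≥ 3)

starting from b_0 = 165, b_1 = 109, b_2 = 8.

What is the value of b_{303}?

235

b_3 = 138·8 + 176·109 + 135·165 = 67
b_4 = 138·67 + 176·8 + 135·109 = 25
b_5 = 138·25 + 176·67 + 135·8 = 194
b_6 = 138·194 + 176·25 + 135·67 = 25
b_7 = 138·25 + 176·194 + 135·25 = 9
b_8 = 138·9 + 176·25 + 135·194 = 88
Continuing the recurrence:
  b_9 = 207;  b_10 = 213;  b_11 = 138;  b_12 = 253;  b_13 = 149;  b_14 = 8
  b_15 = 43;  b_16 = 65;  b_17 = 210;  b_18 = 145;  b_19 = 209;  b_20 = 24
  b_21 = 23;  b_22 = 29;  b_23 = 26;  b_24 = 21;  b_25 = 125;  b_26 = 136
  b_27 = 83;  b_28 = 41;  b_29 = 226;  b_30 = 201;  b_31 = 89;  b_32 = 88
  b_33 = 159;  b_34 = 37;  b_35 = 170;  b_36 = 237;  b_37 = 37;  b_38 = 136
  b_39 = 187;  b_40 = 209;  b_41 = 242;  b_42 = 193;  b_43 = 161;  b_44 = 24
  b_45 = 103;  b_46 = 237;  b_47 = 58;  b_48 = 133;  b_49 = 141;  b_50 = 8
  b_51 = 99;  b_52 = 57;  b_53 = 2;  b_54 = 121;  b_55 = 169;  b_56 = 88
  b_57 = 111;  b_58 = 117;  b_59 = 202;  b_60 = 221;  b_61 = 181;  b_62 = 8
  b_63 = 75;  b_64 = 97;  b_65 = 18;  b_66 = 241;  b_67 = 113;  b_68 = 24
  b_69 = 183;  b_70 = 189;  b_71 = 90;  b_72 = 245;  b_73 = 157;  b_74 = 136
  b_75 = 115;  b_76 = 73;  b_77 = 34;  b_78 = 41;  b_79 = 249;  b_80 = 88
  b_81 = 63;  b_82 = 197;  b_83 = 234;  b_84 = 205;  b_85 = 69;  b_86 = 136
  b_87 = 219;  b_88 = 241;  b_89 = 50;  b_90 = 33;  b_91 = 65;  b_92 = 24
  b_93 = 7;  b_94 = 141;  b_95 = 122;  b_96 = 101;  b_97 = 173;  b_98 = 8
  b_99 = 131;  b_100 = 89;  b_101 = 66;  b_102 = 217;  b_103 = 73;  b_104 = 88
  b_105 = 15;  b_106 = 21;  b_107 = 10;  b_108 = 189;  b_109 = 213;  b_110 = 8
  b_111 = 107;  b_112 = 129;  b_113 = 82;  b_114 = 81;  b_115 = 17;  b_116 = 24
  b_117 = 87;  b_118 = 93;  b_119 = 154;  b_120 = 213;  b_121 = 189;  b_122 = 136
  b_123 = 147;  b_124 = 105;  b_125 = 98;  b_126 = 137;  b_127 = 153;  b_128 = 88
  b_129 = 223;  b_130 = 101;  b_131 = 42;  b_132 = 173;  b_133 = 101;  b_134 = 136
  b_135 = 251;  b_136 = 17;  b_137 = 114;  b_138 = 129;  b_139 = 225;  b_140 = 24
  b_141 = 167;  b_142 = 45;  b_143 = 186;  b_144 = 69;  b_145 = 205;  b_146 = 8
  b_147 = 163;  b_148 = 121;  b_149 = 130;  b_150 = 57;  b_151 = 233;  b_152 = 88
  b_153 = 175;  b_154 = 181;  b_155 = 74;  b_156 = 157;  b_157 = 245;  b_158 = 8
  b_159 = 139;  b_160 = 161;  b_161 = 146;  b_162 = 177;  b_163 = 177;  b_164 = 24
  b_165 = 247;  b_166 = 253;  b_167 = 218;  b_168 = 181;  b_169 = 221;  b_170 = 136
  b_171 = 179;  b_172 = 137;  b_173 = 162;  b_174 = 233;  b_175 = 57;  b_176 = 88
  b_177 = 127;  b_178 = 5;  b_179 = 106;  b_180 = 141;  b_181 = 133;  b_182 = 136
  b_183 = 27;  b_184 = 49;  b_185 = 178;  b_186 = 225;  b_187 = 129;  b_188 = 24
  b_189 = 71;  b_190 = 205;  b_191 = 250;  b_192 = 37;  b_193 = 237;  b_194 = 8
  b_195 = 195;  b_196 = 153;  b_197 = 194;  b_198 = 153;  b_199 = 137;  b_200 = 88
  b_201 = 79;  b_202 = 85;  b_203 = 138;  b_204 = 125;  b_205 = 21;  b_206 = 8
  b_207 = 171;  b_208 = 193;  b_209 = 210;  b_210 = 17;  b_211 = 81;  b_212 = 24
  b_213 = 151;  b_214 = 157;  b_215 = 26;  b_216 = 149;  b_217 = 253;  b_218 = 136
  b_219 = 211;  b_220 = 169;  b_221 = 226;  b_222 = 73;  b_223 = 217;  b_224 = 88
  b_225 = 31;  b_226 = 165;  b_227 = 170;  b_228 = 109;  b_229 = 165;  b_230 = 136
  b_231 = 59;  b_232 = 81;  b_233 = 242;  b_234 = 65;  b_235 = 33;  b_236 = 24
  b_237 = 231;  b_238 = 109;  b_239 = 58;  b_240 = 5;  b_241 = 13;  b_242 = 8
  b_243 = 227;  b_244 = 185;  b_245 = 2;  b_246 = 249;  b_247 = 41;  b_248 = 88
  b_249 = 239;  b_250 = 245;  b_251 = 202;  b_252 = 93;  b_253 = 53;  b_254 = 8
  b_255 = 203;  b_256 = 225;  b_257 = 18;  b_258 = 113;  b_259 = 241;  b_260 = 24
  b_261 = 55;  b_262 = 61;  b_263 = 90;  b_264 = 117;  b_265 = 29;  b_266 = 136
  b_267 = 243;  b_268 = 201;  b_269 = 34;  b_270 = 169;  b_271 = 121;  b_272 = 88
  b_273 = 191;  b_274 = 69;  b_275 = 234;  b_276 = 77;  b_277 = 197;  b_278 = 136
  b_279 = 91;  b_280 = 113;  b_281 = 50;  b_282 = 161;  b_283 = 193;  b_284 = 24
  b_285 = 135;  b_286 = 13;  b_287 = 122;  b_288 = 229;  b_289 = 45;  b_290 = 8
  b_291 = 3;  b_292 = 217;  b_293 = 66;  b_294 = 89;  b_295 = 201;  b_296 = 88
  b_297 = 143;  b_298 = 149;  b_299 = 10;  b_300 = 61;  b_301 = 85
b_302 = 138·85 + 176·61 + 135·10 = 8
b_303 = 138·8 + 176·85 + 135·61 = 235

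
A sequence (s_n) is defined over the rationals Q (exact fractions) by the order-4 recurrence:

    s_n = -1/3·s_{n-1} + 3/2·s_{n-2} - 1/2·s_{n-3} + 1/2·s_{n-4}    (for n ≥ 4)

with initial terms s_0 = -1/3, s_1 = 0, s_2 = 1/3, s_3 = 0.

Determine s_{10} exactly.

s_4 = -1/3·0 + 3/2·1/3 + -1/2·0 + 1/2·-1/3 = 1/3
s_5 = -1/3·1/3 + 3/2·0 + -1/2·1/3 + 1/2·0 = -5/18
s_6 = -1/3·-5/18 + 3/2·1/3 + -1/2·0 + 1/2·1/3 = 41/54
s_7 = -1/3·41/54 + 3/2·-5/18 + -1/2·1/3 + 1/2·0 = -271/324
s_8 = -1/3·-271/324 + 3/2·41/54 + -1/2·-5/18 + 1/2·1/3 = 1675/972
s_9 = -1/3·1675/972 + 3/2·-271/324 + -1/2·41/54 + 1/2·-5/18 = -13691/5832
s_10 = -1/3·-13691/5832 + 3/2·1675/972 + -1/2·-271/324 + 1/2·41/54 = 72875/17496

72875/17496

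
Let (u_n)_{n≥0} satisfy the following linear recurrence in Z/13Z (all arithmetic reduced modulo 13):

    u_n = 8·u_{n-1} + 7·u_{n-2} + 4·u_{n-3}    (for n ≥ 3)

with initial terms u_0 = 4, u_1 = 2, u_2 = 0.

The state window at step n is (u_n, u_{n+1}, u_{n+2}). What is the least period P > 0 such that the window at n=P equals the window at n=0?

n=0: window = (4, 2, 0)
n=1: window = (2, 0, 4)
n=2: window = (0, 4, 1)
n=3: window = (4, 1, 10)
n=4: window = (1, 10, 12)
n=5: window = (10, 12, 1)
n=6: window = (12, 1, 2)
n=7: window = (1, 2, 6)
n=8: window = (2, 6, 1)
n=9: window = (6, 1, 6)
n=10: window = (1, 6, 1)
n=11: window = (6, 1, 2)
n=12: window = (1, 2, 8)
n=13: window = (2, 8, 4)
n=14: window = (8, 4, 5)
n=15: window = (4, 5, 9)
n=16: window = (5, 9, 6)
n=17: window = (9, 6, 1)
n=18: window = (6, 1, 8)
n=19: window = (1, 8, 4)
n=20: window = (8, 4, 1)
n=21: window = (4, 1, 3)
n=22: window = (1, 3, 8)
n=23: window = (3, 8, 11)
n=24: window = (8, 11, 0)
n=25: window = (11, 0, 5)
n=26: window = (0, 5, 6)
n=27: window = (5, 6, 5)
n=28: window = (6, 5, 11)
n=29: window = (5, 11, 4)
n=30: window = (11, 4, 12)
n=31: window = (4, 12, 12)
n=32: window = (12, 12, 1)
n=33: window = (12, 1, 10)
n=34: window = (1, 10, 5)
n=35: window = (10, 5, 10)
n=36: window = (5, 10, 12)
n=37: window = (10, 12, 4)
n=38: window = (12, 4, 0)
n=39: window = (4, 0, 11)
n=40: window = (0, 11, 0)
…
n=1096: window = (2, 2, 4)
n=1097: window = (2, 4, 2)
n=1098: window = (4, 2, 0)
window at n=1098 equals window at n=0 → period = 1098

1098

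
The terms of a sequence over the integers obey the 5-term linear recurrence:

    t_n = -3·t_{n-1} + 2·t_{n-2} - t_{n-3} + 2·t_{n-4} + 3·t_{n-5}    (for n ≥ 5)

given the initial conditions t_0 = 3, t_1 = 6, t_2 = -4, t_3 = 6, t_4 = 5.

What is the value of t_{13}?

449191

t_5 = -3·5 + 2·6 + -1·-4 + 2·6 + 3·3 = 22
t_6 = -3·22 + 2·5 + -1·6 + 2·-4 + 3·6 = -52
t_7 = -3·-52 + 2·22 + -1·5 + 2·6 + 3·-4 = 195
t_8 = -3·195 + 2·-52 + -1·22 + 2·5 + 3·6 = -683
t_9 = -3·-683 + 2·195 + -1·-52 + 2·22 + 3·5 = 2550
t_10 = -3·2550 + 2·-683 + -1·195 + 2·-52 + 3·22 = -9249
t_11 = -3·-9249 + 2·2550 + -1·-683 + 2·195 + 3·-52 = 33764
t_12 = -3·33764 + 2·-9249 + -1·2550 + 2·-683 + 3·195 = -123121
t_13 = -3·-123121 + 2·33764 + -1·-9249 + 2·2550 + 3·-683 = 449191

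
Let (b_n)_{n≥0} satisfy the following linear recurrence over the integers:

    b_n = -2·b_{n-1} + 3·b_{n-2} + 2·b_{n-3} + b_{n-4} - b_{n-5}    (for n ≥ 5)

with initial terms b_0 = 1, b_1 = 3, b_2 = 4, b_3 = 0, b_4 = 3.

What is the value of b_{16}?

-48129

b_5 = -2·3 + 3·0 + 2·4 + 1·3 + -1·1 = 4
b_6 = -2·4 + 3·3 + 2·0 + 1·4 + -1·3 = 2
b_7 = -2·2 + 3·4 + 2·3 + 1·0 + -1·4 = 10
b_8 = -2·10 + 3·2 + 2·4 + 1·3 + -1·0 = -3
b_9 = -2·-3 + 3·10 + 2·2 + 1·4 + -1·3 = 41
b_10 = -2·41 + 3·-3 + 2·10 + 1·2 + -1·4 = -73
b_11 = -2·-73 + 3·41 + 2·-3 + 1·10 + -1·2 = 271
b_12 = -2·271 + 3·-73 + 2·41 + 1·-3 + -1·10 = -692
b_13 = -2·-692 + 3·271 + 2·-73 + 1·41 + -1·-3 = 2095
b_14 = -2·2095 + 3·-692 + 2·271 + 1·-73 + -1·41 = -5838
b_15 = -2·-5838 + 3·2095 + 2·-692 + 1·271 + -1·-73 = 16921
b_16 = -2·16921 + 3·-5838 + 2·2095 + 1·-692 + -1·271 = -48129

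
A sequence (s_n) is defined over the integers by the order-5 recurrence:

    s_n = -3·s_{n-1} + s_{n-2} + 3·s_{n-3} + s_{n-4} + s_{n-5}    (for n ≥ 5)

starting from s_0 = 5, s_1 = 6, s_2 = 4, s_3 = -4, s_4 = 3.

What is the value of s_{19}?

s_5 = -3·3 + 1·-4 + 3·4 + 1·6 + 1·5 = 10
s_6 = -3·10 + 1·3 + 3·-4 + 1·4 + 1·6 = -29
s_7 = -3·-29 + 1·10 + 3·3 + 1·-4 + 1·4 = 106
s_8 = -3·106 + 1·-29 + 3·10 + 1·3 + 1·-4 = -318
s_9 = -3·-318 + 1·106 + 3·-29 + 1·10 + 1·3 = 986
s_10 = -3·986 + 1·-318 + 3·106 + 1·-29 + 1·10 = -2977
s_11 = -3·-2977 + 1·986 + 3·-318 + 1·106 + 1·-29 = 9040
s_12 = -3·9040 + 1·-2977 + 3·986 + 1·-318 + 1·106 = -27351
s_13 = -3·-27351 + 1·9040 + 3·-2977 + 1·986 + 1·-318 = 82830
s_14 = -3·82830 + 1·-27351 + 3·9040 + 1·-2977 + 1·986 = -250712
s_15 = -3·-250712 + 1·82830 + 3·-27351 + 1·9040 + 1·-2977 = 758976
s_16 = -3·758976 + 1·-250712 + 3·82830 + 1·-27351 + 1·9040 = -2297461
s_17 = -3·-2297461 + 1·758976 + 3·-250712 + 1·82830 + 1·-27351 = 6954702
s_18 = -3·6954702 + 1·-2297461 + 3·758976 + 1·-250712 + 1·82830 = -21052521
s_19 = -3·-21052521 + 1·6954702 + 3·-2297461 + 1·758976 + 1·-250712 = 63728146

63728146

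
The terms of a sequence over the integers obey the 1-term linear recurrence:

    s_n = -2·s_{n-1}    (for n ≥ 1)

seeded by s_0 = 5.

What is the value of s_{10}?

s_1 = -2·5 = -10
s_2 = -2·-10 = 20
s_3 = -2·20 = -40
s_4 = -2·-40 = 80
s_5 = -2·80 = -160
s_6 = -2·-160 = 320
s_7 = -2·320 = -640
s_8 = -2·-640 = 1280
s_9 = -2·1280 = -2560
s_10 = -2·-2560 = 5120

5120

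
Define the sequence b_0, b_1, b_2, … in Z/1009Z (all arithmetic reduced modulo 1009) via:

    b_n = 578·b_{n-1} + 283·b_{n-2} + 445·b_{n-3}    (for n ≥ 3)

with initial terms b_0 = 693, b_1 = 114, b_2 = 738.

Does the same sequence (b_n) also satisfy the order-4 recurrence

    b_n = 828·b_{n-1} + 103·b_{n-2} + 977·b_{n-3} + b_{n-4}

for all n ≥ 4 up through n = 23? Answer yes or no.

no

Terms b_0..b_23: 693, 114, 738, 371, 801, 389, 121, 691, 337, 224, 595, 299, 963, 933, 434, 11, 514, 943, 210, 480, 764, 906, 984, 744
n=4: candidate gives 863, actual b_4 = 801 ✗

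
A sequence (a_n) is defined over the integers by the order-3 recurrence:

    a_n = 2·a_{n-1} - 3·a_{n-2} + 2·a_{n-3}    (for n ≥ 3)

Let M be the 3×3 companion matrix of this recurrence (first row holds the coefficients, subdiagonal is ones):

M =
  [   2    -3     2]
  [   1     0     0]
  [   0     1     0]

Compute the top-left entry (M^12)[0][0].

45

(M^12)[0][0] is the top entry after applying M 12 times to the unit state (1, 0, 0). Equivalently it is h_{14} for the auxiliary sequence (h_n) obeying the same recurrence with h_2 = 1 and h_i = 0 for 0 ≤ i < 2:
h_3 = 2·1 + -3·0 + 2·0 = 2
h_4 = 2·2 + -3·1 + 2·0 = 1
h_5 = 2·1 + -3·2 + 2·1 = -2
h_6 = 2·-2 + -3·1 + 2·2 = -3
h_7 = 2·-3 + -3·-2 + 2·1 = 2
h_8 = 2·2 + -3·-3 + 2·-2 = 9
h_9 = 2·9 + -3·2 + 2·-3 = 6
h_10 = 2·6 + -3·9 + 2·2 = -11
h_11 = 2·-11 + -3·6 + 2·9 = -22
h_12 = 2·-22 + -3·-11 + 2·6 = 1
h_13 = 2·1 + -3·-22 + 2·-11 = 46
h_14 = 2·46 + -3·1 + 2·-22 = 45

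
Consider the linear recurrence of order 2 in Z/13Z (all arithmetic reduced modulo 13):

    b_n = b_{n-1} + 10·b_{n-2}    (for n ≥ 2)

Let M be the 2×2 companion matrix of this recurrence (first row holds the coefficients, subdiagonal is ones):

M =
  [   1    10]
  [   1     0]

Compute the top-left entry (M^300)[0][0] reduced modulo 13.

(M^300)[0][0] is the top entry after applying M 300 times to the unit state (1, 0). Equivalently it is h_{301} for the auxiliary sequence (h_n) obeying the same recurrence with h_1 = 1 and h_i = 0 for 0 ≤ i < 1:
h_2 = 1·1 + 10·0 = 1
h_3 = 1·1 + 10·1 = 11
h_4 = 1·11 + 10·1 = 8
h_5 = 1·8 + 10·11 = 1
h_6 = 1·1 + 10·8 = 3
h_7 = 1·3 + 10·1 = 0
h_8 = 1·0 + 10·3 = 4
h_9 = 1·4 + 10·0 = 4
h_10 = 1·4 + 10·4 = 5
h_11 = 1·5 + 10·4 = 6
h_12 = 1·6 + 10·5 = 4
h_13 = 1·4 + 10·6 = 12
h_14 = 1·12 + 10·4 = 0
h_15 = 1·0 + 10·12 = 3
h_16 = 1·3 + 10·0 = 3
h_17 = 1·3 + 10·3 = 7
h_18 = 1·7 + 10·3 = 11
h_19 = 1·11 + 10·7 = 3
h_20 = 1·3 + 10·11 = 9
h_21 = 1·9 + 10·3 = 0
h_22 = 1·0 + 10·9 = 12
h_23 = 1·12 + 10·0 = 12
h_24 = 1·12 + 10·12 = 2
h_25 = 1·2 + 10·12 = 5
h_26 = 1·5 + 10·2 = 12
h_27 = 1·12 + 10·5 = 10
h_28 = 1·10 + 10·12 = 0
h_29 = 1·0 + 10·10 = 9
h_30 = 1·9 + 10·0 = 9
h_31 = 1·9 + 10·9 = 8
h_32 = 1·8 + 10·9 = 7
h_33 = 1·7 + 10·8 = 9
h_34 = 1·9 + 10·7 = 1
h_35 = 1·1 + 10·9 = 0
h_36 = 1·0 + 10·1 = 10
h_37 = 1·10 + 10·0 = 10
h_38 = 1·10 + 10·10 = 6
h_39 = 1·6 + 10·10 = 2
h_40 = 1·2 + 10·6 = 10
h_41 = 1·10 + 10·2 = 4
h_42 = 1·4 + 10·10 = 0
h_43 = 1·0 + 10·4 = 1
(h_42, h_43) = (0, 1) = (h_0, h_1), so the sequence has period 42.
301 ≡ 7 (mod 42), hence h_301 = h_7 = 0.

0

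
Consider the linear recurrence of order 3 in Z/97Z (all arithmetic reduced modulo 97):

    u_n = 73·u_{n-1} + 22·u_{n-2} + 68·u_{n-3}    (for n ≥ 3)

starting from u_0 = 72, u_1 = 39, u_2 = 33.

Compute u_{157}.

u_3 = 73·33 + 22·39 + 68·72 = 15
u_4 = 73·15 + 22·33 + 68·39 = 11
u_5 = 73·11 + 22·15 + 68·33 = 79
u_6 = 73·79 + 22·11 + 68·15 = 45
u_7 = 73·45 + 22·79 + 68·11 = 48
u_8 = 73·48 + 22·45 + 68·79 = 69
Continuing the recurrence:
  u_9 = 35;  u_10 = 62;  u_11 = 94;  u_12 = 33;  u_13 = 60;  u_14 = 52
  u_15 = 85;  u_16 = 80;  u_17 = 91;  u_18 = 21;  u_19 = 51;  u_20 = 91
  u_21 = 75;  u_22 = 81;  u_23 = 74;  u_24 = 62;  u_25 = 22;  u_26 = 48
  u_27 = 56;  u_28 = 44;  u_29 = 45;  u_30 = 10;  u_31 = 56;  u_32 = 93
  u_33 = 68;  u_34 = 51;  u_35 = 0;  u_36 = 23;  u_37 = 6;  u_38 = 71
  u_39 = 89;  u_40 = 28;  u_41 = 3;  u_42 = 0;  u_43 = 30;  u_44 = 66
  u_45 = 46;  u_46 = 60;  u_47 = 83;  u_48 = 31;  u_49 = 21;  u_50 = 2
  u_51 = 0;  u_52 = 17;  u_53 = 19;  u_54 = 15;  u_55 = 50;  u_56 = 34
  u_57 = 43;  u_58 = 12;  u_59 = 60;  u_60 = 2;  u_61 = 51;  u_62 = 87
  u_63 = 43;  u_64 = 82;  u_65 = 44;  u_66 = 83;  u_67 = 90;  u_68 = 39
  u_69 = 92;  u_70 = 17;  u_71 = 0;  u_72 = 34;  u_73 = 49;  u_74 = 57
  u_75 = 82;  u_76 = 96;  u_77 = 78;  u_78 = 93;  u_79 = 95;  u_80 = 26
  u_81 = 30;  u_82 = 7;  u_83 = 29;  u_84 = 43;  u_85 = 82;  u_86 = 77
  u_87 = 67;  u_88 = 36;  u_89 = 26;  u_90 = 68;  u_91 = 30;  u_92 = 22
  u_93 = 3;  u_94 = 27;  u_95 = 41;  u_96 = 8;  u_97 = 24;  u_98 = 60
  u_99 = 20;  u_100 = 47;  u_101 = 94;  u_102 = 41;  u_103 = 12;  u_104 = 22
  u_105 = 2;  u_106 = 88;  u_107 = 10;  u_108 = 86;  u_109 = 66;  u_110 = 18
  u_111 = 78;  u_112 = 5;  u_113 = 7;  u_114 = 8;  u_115 = 11;  u_116 = 0
  u_117 = 10;  u_118 = 23;  u_119 = 56;  u_120 = 36;  u_121 = 89;  u_122 = 39
  u_123 = 75;  u_124 = 66;  u_125 = 2;  u_126 = 5;  u_127 = 47;  u_128 = 88
  u_129 = 38;  u_130 = 49;  u_131 = 18;  u_132 = 29;  u_133 = 25;  u_134 = 1
  u_135 = 73;  u_136 = 67;  u_137 = 66;  u_138 = 4;  u_139 = 92;  u_140 = 40
  u_141 = 75;  u_142 = 1;  u_143 = 78;  u_144 = 49;  u_145 = 26;  u_146 = 35
  u_147 = 57;  u_148 = 6;  u_149 = 95;  u_150 = 79;  u_151 = 20;  u_152 = 55
  u_153 = 30;  u_154 = 7;  u_155 = 61
u_156 = 73·61 + 22·7 + 68·30 = 51
u_157 = 73·51 + 22·61 + 68·7 = 12

12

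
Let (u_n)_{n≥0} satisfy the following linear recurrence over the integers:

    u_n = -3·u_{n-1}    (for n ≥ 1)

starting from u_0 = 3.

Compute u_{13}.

u_1 = -3·3 = -9
u_2 = -3·-9 = 27
u_3 = -3·27 = -81
u_4 = -3·-81 = 243
u_5 = -3·243 = -729
u_6 = -3·-729 = 2187
u_7 = -3·2187 = -6561
u_8 = -3·-6561 = 19683
u_9 = -3·19683 = -59049
u_10 = -3·-59049 = 177147
u_11 = -3·177147 = -531441
u_12 = -3·-531441 = 1594323
u_13 = -3·1594323 = -4782969

-4782969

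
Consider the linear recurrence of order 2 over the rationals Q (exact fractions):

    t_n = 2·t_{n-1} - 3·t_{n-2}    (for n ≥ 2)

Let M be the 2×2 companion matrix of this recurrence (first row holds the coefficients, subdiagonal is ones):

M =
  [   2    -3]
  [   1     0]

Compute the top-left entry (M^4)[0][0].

-11

(M^4)[0][0] is the top entry after applying M 4 times to the unit state (1, 0). Equivalently it is h_{5} for the auxiliary sequence (h_n) obeying the same recurrence with h_1 = 1 and h_i = 0 for 0 ≤ i < 1:
h_2 = 2·1 + -3·0 = 2
h_3 = 2·2 + -3·1 = 1
h_4 = 2·1 + -3·2 = -4
h_5 = 2·-4 + -3·1 = -11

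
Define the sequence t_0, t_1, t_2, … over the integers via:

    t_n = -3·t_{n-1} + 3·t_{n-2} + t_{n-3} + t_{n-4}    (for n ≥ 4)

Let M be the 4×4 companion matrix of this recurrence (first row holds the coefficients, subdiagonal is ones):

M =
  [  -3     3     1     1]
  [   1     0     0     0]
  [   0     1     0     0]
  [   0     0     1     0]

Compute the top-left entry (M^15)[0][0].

-340024921

(M^15)[0][0] is the top entry after applying M 15 times to the unit state (1, 0, 0, 0). Equivalently it is h_{18} for the auxiliary sequence (h_n) obeying the same recurrence with h_3 = 1 and h_i = 0 for 0 ≤ i < 3:
h_4 = -3·1 + 3·0 + 1·0 + 1·0 = -3
h_5 = -3·-3 + 3·1 + 1·0 + 1·0 = 12
h_6 = -3·12 + 3·-3 + 1·1 + 1·0 = -44
h_7 = -3·-44 + 3·12 + 1·-3 + 1·1 = 166
h_8 = -3·166 + 3·-44 + 1·12 + 1·-3 = -621
h_9 = -3·-621 + 3·166 + 1·-44 + 1·12 = 2329
h_10 = -3·2329 + 3·-621 + 1·166 + 1·-44 = -8728
h_11 = -3·-8728 + 3·2329 + 1·-621 + 1·166 = 32716
h_12 = -3·32716 + 3·-8728 + 1·2329 + 1·-621 = -122624
h_13 = -3·-122624 + 3·32716 + 1·-8728 + 1·2329 = 459621
h_14 = -3·459621 + 3·-122624 + 1·32716 + 1·-8728 = -1722747
h_15 = -3·-1722747 + 3·459621 + 1·-122624 + 1·32716 = 6457196
h_16 = -3·6457196 + 3·-1722747 + 1·459621 + 1·-122624 = -24202832
h_17 = -3·-24202832 + 3·6457196 + 1·-1722747 + 1·459621 = 90716958
h_18 = -3·90716958 + 3·-24202832 + 1·6457196 + 1·-1722747 = -340024921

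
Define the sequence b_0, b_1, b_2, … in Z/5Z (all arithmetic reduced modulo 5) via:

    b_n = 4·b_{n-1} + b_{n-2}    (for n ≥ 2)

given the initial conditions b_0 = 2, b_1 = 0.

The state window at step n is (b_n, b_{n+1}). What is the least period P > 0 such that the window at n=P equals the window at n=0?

20

n=0: window = (2, 0)
n=1: window = (0, 2)
n=2: window = (2, 3)
n=3: window = (3, 4)
n=4: window = (4, 4)
n=5: window = (4, 0)
n=6: window = (0, 4)
n=7: window = (4, 1)
n=8: window = (1, 3)
n=9: window = (3, 3)
n=10: window = (3, 0)
n=11: window = (0, 3)
n=12: window = (3, 2)
n=13: window = (2, 1)
n=14: window = (1, 1)
n=15: window = (1, 0)
n=16: window = (0, 1)
n=17: window = (1, 4)
n=18: window = (4, 2)
n=19: window = (2, 2)
n=20: window = (2, 0)
window at n=20 equals window at n=0 → period = 20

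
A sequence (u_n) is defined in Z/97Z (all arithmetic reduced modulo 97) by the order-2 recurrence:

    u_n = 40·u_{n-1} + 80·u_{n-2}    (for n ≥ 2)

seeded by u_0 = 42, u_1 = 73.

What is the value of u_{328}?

77

u_2 = 40·73 + 80·42 = 72
u_3 = 40·72 + 80·73 = 87
u_4 = 40·87 + 80·72 = 25
u_5 = 40·25 + 80·87 = 6
u_6 = 40·6 + 80·25 = 9
u_7 = 40·9 + 80·6 = 64
Continuing the recurrence:
  u_8 = 79;  u_9 = 35;  u_10 = 57;  u_11 = 36;  u_12 = 83;  u_13 = 89
  u_14 = 15;  u_15 = 57;  u_16 = 85;  u_17 = 6;  u_18 = 56;  u_19 = 4
  u_20 = 81;  u_21 = 68;  u_22 = 82;  u_23 = 87;  u_24 = 49;  u_25 = 93
  u_26 = 74;  u_27 = 21;  u_28 = 67;  u_29 = 92;  u_30 = 19;  u_31 = 69
  u_32 = 12;  u_33 = 83;  u_34 = 12;  u_35 = 39;  u_36 = 95;  u_37 = 33
  u_38 = 93;  u_39 = 55;  u_40 = 37;  u_41 = 60;  u_42 = 25;  u_43 = 77
  u_44 = 36;  u_45 = 34;  u_46 = 69;  u_47 = 48;  u_48 = 68;  u_49 = 61
  u_50 = 23;  u_51 = 77;  u_52 = 70;  u_53 = 36;  u_54 = 56;  u_55 = 76
  u_56 = 51;  u_57 = 69;  u_58 = 50;  u_59 = 51;  u_60 = 26;  u_61 = 76
  u_62 = 76;  u_63 = 2;  u_64 = 49;  u_65 = 83;  u_66 = 62;  u_67 = 2
  u_68 = 93;  u_69 = 0;  u_70 = 68;  u_71 = 4;  u_72 = 71;  u_73 = 56
  u_74 = 63;  u_75 = 16;  u_76 = 54;  u_77 = 45;  u_78 = 9;  u_79 = 80
  u_80 = 40;  u_81 = 46;  u_82 = 93;  u_83 = 28;  u_84 = 24;  u_85 = 96
  u_86 = 37;  u_87 = 42;  u_88 = 81;  u_89 = 4;  u_90 = 44;  u_91 = 43
  u_92 = 2;  u_93 = 28;  u_94 = 19;  u_95 = 90;  u_96 = 76;  u_97 = 55
  u_98 = 35;  u_99 = 77;  u_100 = 60;  u_101 = 24;  u_102 = 37;  u_103 = 5
  u_104 = 56;  u_105 = 21;  u_106 = 82;  u_107 = 13;  u_108 = 96;  u_109 = 30
  u_110 = 53;  u_111 = 58;  u_112 = 61;  u_113 = 96;  u_114 = 87;  u_115 = 5
  u_116 = 79;  u_117 = 68;  u_118 = 19;  u_119 = 89;  u_120 = 36;  u_121 = 24
  u_122 = 57;  u_123 = 29;  u_124 = 94;  u_125 = 66;  u_126 = 72;  u_127 = 12
  u_128 = 32;  u_129 = 9;  u_130 = 10;  u_131 = 53;  u_132 = 10;  u_133 = 81
  u_134 = 63;  u_135 = 76;  u_136 = 29;  u_137 = 62;  u_138 = 47;  u_139 = 50
  u_140 = 37;  u_141 = 48;  u_142 = 30;  u_143 = 93;  u_144 = 9;  u_145 = 40
  u_146 = 89;  u_147 = 67;  u_148 = 3;  u_149 = 48;  u_150 = 26;  u_151 = 30
  u_152 = 79;  u_153 = 31;  u_154 = 91;  u_155 = 9;  u_156 = 74;  u_157 = 91
  u_158 = 54;  u_159 = 31;  u_160 = 31;  u_161 = 34;  u_162 = 57;  u_163 = 53
  u_164 = 84;  u_165 = 34;  u_166 = 29;  u_167 = 0;  u_168 = 89;  u_169 = 68
  u_170 = 43;  u_171 = 79;  u_172 = 4;  u_173 = 78;  u_174 = 45;  u_175 = 86
  u_176 = 56;  u_177 = 2;  u_178 = 1;  u_179 = 6;  u_180 = 29;  u_181 = 88
  u_182 = 20;  u_183 = 80;  u_184 = 47;  u_185 = 35;  u_186 = 19;  u_187 = 68
  u_188 = 69;  u_189 = 52;  u_190 = 34;  u_191 = 88;  u_192 = 32;  u_193 = 75
  u_194 = 31;  u_195 = 62;  u_196 = 13;  u_197 = 48;  u_198 = 50;  u_199 = 20
  u_200 = 47;  u_201 = 85;  u_202 = 79;  u_203 = 66;  u_204 = 36;  u_205 = 27
  u_206 = 80;  u_207 = 25;  u_208 = 28;  u_209 = 16;  u_210 = 67;  u_211 = 80
  u_212 = 24;  u_213 = 85;  u_214 = 82;  u_215 = 89;  u_216 = 32;  u_217 = 58
  u_218 = 30;  u_219 = 20;  u_220 = 96;  u_221 = 8;  u_222 = 46;  u_223 = 55
  u_224 = 60;  u_225 = 10;  u_226 = 59;  u_227 = 56;  u_228 = 73;  u_229 = 28
  u_230 = 73;  u_231 = 19;  u_232 = 4;  u_233 = 31;  u_234 = 8;  u_235 = 84
  u_236 = 23;  u_237 = 74;  u_238 = 47;  u_239 = 40;  u_240 = 25;  u_241 = 29
  u_242 = 56;  u_243 = 1;  u_244 = 58;  u_245 = 72;  u_246 = 51;  u_247 = 40
  u_248 = 54;  u_249 = 25;  u_250 = 82;  u_251 = 42;  u_252 = 92;  u_253 = 56
  u_254 = 94;  u_255 = 92;  u_256 = 45;  u_257 = 42;  u_258 = 42;  u_259 = 93
  u_260 = 96;  u_261 = 28;  u_262 = 70;  u_263 = 93;  u_264 = 8;  u_265 = 0
  u_266 = 58;  u_267 = 89;  u_268 = 52;  u_269 = 82;  u_270 = 68;  u_271 = 65
  u_272 = 86;  u_273 = 7;  u_274 = 79;  u_275 = 34;  u_276 = 17;  u_277 = 5
  u_278 = 8;  u_279 = 41;  u_280 = 49;  u_281 = 2;  u_282 = 23;  u_283 = 13
  u_284 = 32;  u_285 = 89;  u_286 = 9;  u_287 = 11;  u_288 = 93;  u_289 = 41
  u_290 = 59;  u_291 = 14;  u_292 = 42;  u_293 = 84;  u_294 = 27;  u_295 = 40
  u_296 = 74;  u_297 = 49;  u_298 = 23;  u_299 = 87;  u_300 = 82;  u_301 = 55
  u_302 = 30;  u_303 = 71;  u_304 = 2;  u_305 = 37;  u_306 = 88;  u_307 = 78
  u_308 = 72;  u_309 = 2;  u_310 = 20;  u_311 = 87;  u_312 = 36;  u_313 = 58
  u_314 = 59;  u_315 = 16;  u_316 = 25;  u_317 = 49;  u_318 = 80;  u_319 = 39
  u_320 = 6;  u_321 = 62;  u_322 = 50;  u_323 = 73;  u_324 = 33;  u_325 = 79
  u_326 = 77
u_327 = 40·77 + 80·79 = 88
u_328 = 40·88 + 80·77 = 77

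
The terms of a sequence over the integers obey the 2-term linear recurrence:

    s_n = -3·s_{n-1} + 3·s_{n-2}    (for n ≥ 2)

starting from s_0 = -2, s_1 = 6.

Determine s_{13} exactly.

s_2 = -3·6 + 3·-2 = -24
s_3 = -3·-24 + 3·6 = 90
s_4 = -3·90 + 3·-24 = -342
s_5 = -3·-342 + 3·90 = 1296
s_6 = -3·1296 + 3·-342 = -4914
s_7 = -3·-4914 + 3·1296 = 18630
s_8 = -3·18630 + 3·-4914 = -70632
s_9 = -3·-70632 + 3·18630 = 267786
s_10 = -3·267786 + 3·-70632 = -1015254
s_11 = -3·-1015254 + 3·267786 = 3849120
s_12 = -3·3849120 + 3·-1015254 = -14593122
s_13 = -3·-14593122 + 3·3849120 = 55326726

55326726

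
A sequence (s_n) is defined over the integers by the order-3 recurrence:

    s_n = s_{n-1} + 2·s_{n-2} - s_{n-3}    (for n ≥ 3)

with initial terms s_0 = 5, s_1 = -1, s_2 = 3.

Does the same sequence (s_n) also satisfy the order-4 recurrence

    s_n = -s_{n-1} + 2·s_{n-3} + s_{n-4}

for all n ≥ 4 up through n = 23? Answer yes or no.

no

Terms s_0..s_23: 5, -1, 3, -4, 3, -8, 2, -17, -5, -41, -34, -111, -138, -326, -491, -1005, -1661, -3180, -5497, -10196, -18010, -32905, -58729, -106529
n=4: candidate gives 7, actual s_4 = 3 ✗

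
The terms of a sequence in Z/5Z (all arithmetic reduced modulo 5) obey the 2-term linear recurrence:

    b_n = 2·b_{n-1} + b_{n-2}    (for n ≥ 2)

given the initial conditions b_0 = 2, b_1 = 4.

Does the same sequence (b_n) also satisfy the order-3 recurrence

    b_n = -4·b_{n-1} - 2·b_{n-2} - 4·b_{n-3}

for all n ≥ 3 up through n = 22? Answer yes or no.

Terms b_0..b_22: 2, 4, 0, 4, 3, 0, 3, 1, 0, 1, 2, 0, 2, 4, 0, 4, 3, 0, 3, 1, 0, 1, 2
n=3: candidate gives 4, actual b_3 = 4 ✓
n=4: candidate gives 3, actual b_4 = 3 ✓
n=5: candidate gives 0, actual b_5 = 0 ✓
n=6: candidate gives 3, actual b_6 = 3 ✓
n=7: candidate gives 1, actual b_7 = 1 ✓
n=8: candidate gives 0, actual b_8 = 0 ✓
n=9: candidate gives 1, actual b_9 = 1 ✓
n=10: candidate gives 2, actual b_10 = 2 ✓
n=11: candidate gives 0, actual b_11 = 0 ✓
n=12: candidate gives 2, actual b_12 = 2 ✓
n=13: candidate gives 4, actual b_13 = 4 ✓
n=14: candidate gives 0, actual b_14 = 0 ✓
n=15: candidate gives 4, actual b_15 = 4 ✓
n=16: candidate gives 3, actual b_16 = 3 ✓
n=17: candidate gives 0, actual b_17 = 0 ✓
n=18: candidate gives 3, actual b_18 = 3 ✓
n=19: candidate gives 1, actual b_19 = 1 ✓
n=20: candidate gives 0, actual b_20 = 0 ✓
n=21: candidate gives 1, actual b_21 = 1 ✓
n=22: candidate gives 2, actual b_22 = 2 ✓

yes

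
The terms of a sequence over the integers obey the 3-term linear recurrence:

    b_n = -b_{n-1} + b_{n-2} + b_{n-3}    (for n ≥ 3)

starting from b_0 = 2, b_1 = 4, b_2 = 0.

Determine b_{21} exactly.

24

b_3 = -1·0 + 1·4 + 1·2 = 6
b_4 = -1·6 + 1·0 + 1·4 = -2
b_5 = -1·-2 + 1·6 + 1·0 = 8
b_6 = -1·8 + 1·-2 + 1·6 = -4
b_7 = -1·-4 + 1·8 + 1·-2 = 10
b_8 = -1·10 + 1·-4 + 1·8 = -6
b_9 = -1·-6 + 1·10 + 1·-4 = 12
b_10 = -1·12 + 1·-6 + 1·10 = -8
b_11 = -1·-8 + 1·12 + 1·-6 = 14
b_12 = -1·14 + 1·-8 + 1·12 = -10
b_13 = -1·-10 + 1·14 + 1·-8 = 16
b_14 = -1·16 + 1·-10 + 1·14 = -12
b_15 = -1·-12 + 1·16 + 1·-10 = 18
b_16 = -1·18 + 1·-12 + 1·16 = -14
b_17 = -1·-14 + 1·18 + 1·-12 = 20
b_18 = -1·20 + 1·-14 + 1·18 = -16
b_19 = -1·-16 + 1·20 + 1·-14 = 22
b_20 = -1·22 + 1·-16 + 1·20 = -18
b_21 = -1·-18 + 1·22 + 1·-16 = 24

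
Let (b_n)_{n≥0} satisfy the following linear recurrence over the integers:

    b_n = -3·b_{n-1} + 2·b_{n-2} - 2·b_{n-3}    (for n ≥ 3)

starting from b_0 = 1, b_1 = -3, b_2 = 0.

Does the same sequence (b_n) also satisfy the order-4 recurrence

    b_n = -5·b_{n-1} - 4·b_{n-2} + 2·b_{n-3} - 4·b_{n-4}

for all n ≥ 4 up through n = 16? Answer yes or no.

yes

Terms b_0..b_16: 1, -3, 0, -8, 30, -106, 394, -1454, 5362, -19782, 72978, -269222, 993186, -3663958, 13516690, -49864358, 183954370
n=4: candidate gives 30, actual b_4 = 30 ✓
n=5: candidate gives -106, actual b_5 = -106 ✓
n=6: candidate gives 394, actual b_6 = 394 ✓
n=7: candidate gives -1454, actual b_7 = -1454 ✓
n=8: candidate gives 5362, actual b_8 = 5362 ✓
n=9: candidate gives -19782, actual b_9 = -19782 ✓
n=10: candidate gives 72978, actual b_10 = 72978 ✓
n=11: candidate gives -269222, actual b_11 = -269222 ✓
n=12: candidate gives 993186, actual b_12 = 993186 ✓
n=13: candidate gives -3663958, actual b_13 = -3663958 ✓
n=14: candidate gives 13516690, actual b_14 = 13516690 ✓
n=15: candidate gives -49864358, actual b_15 = -49864358 ✓
n=16: candidate gives 183954370, actual b_16 = 183954370 ✓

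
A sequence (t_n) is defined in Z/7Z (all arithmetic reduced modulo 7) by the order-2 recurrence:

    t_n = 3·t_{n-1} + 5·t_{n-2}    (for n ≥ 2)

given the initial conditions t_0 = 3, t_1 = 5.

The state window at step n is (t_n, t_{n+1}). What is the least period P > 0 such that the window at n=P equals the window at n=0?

3

n=0: window = (3, 5)
n=1: window = (5, 2)
n=2: window = (2, 3)
n=3: window = (3, 5)
window at n=3 equals window at n=0 → period = 3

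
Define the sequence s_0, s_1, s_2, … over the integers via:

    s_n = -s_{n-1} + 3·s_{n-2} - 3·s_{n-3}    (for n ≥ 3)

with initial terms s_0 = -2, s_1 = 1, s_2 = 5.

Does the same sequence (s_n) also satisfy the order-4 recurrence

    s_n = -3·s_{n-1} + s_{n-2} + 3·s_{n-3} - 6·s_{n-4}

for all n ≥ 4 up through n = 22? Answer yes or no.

Terms s_0..s_22: -2, 1, 5, 4, 8, -11, 23, -80, 182, -491, 1277, -3296, 8600, -22319, 58007, -150764, 391742, -1018055, 2645573, -6874964, 17865848, -46427459, 120649895
n=4: candidate gives 8, actual s_4 = 8 ✓
n=5: candidate gives -11, actual s_5 = -11 ✓
n=6: candidate gives 23, actual s_6 = 23 ✓
n=7: candidate gives -80, actual s_7 = -80 ✓
n=8: candidate gives 182, actual s_8 = 182 ✓
n=9: candidate gives -491, actual s_9 = -491 ✓
n=10: candidate gives 1277, actual s_10 = 1277 ✓
n=11: candidate gives -3296, actual s_11 = -3296 ✓
n=12: candidate gives 8600, actual s_12 = 8600 ✓
n=13: candidate gives -22319, actual s_13 = -22319 ✓
n=14: candidate gives 58007, actual s_14 = 58007 ✓
n=15: candidate gives -150764, actual s_15 = -150764 ✓
n=16: candidate gives 391742, actual s_16 = 391742 ✓
n=17: candidate gives -1018055, actual s_17 = -1018055 ✓
n=18: candidate gives 2645573, actual s_18 = 2645573 ✓
n=19: candidate gives -6874964, actual s_19 = -6874964 ✓
n=20: candidate gives 17865848, actual s_20 = 17865848 ✓
n=21: candidate gives -46427459, actual s_21 = -46427459 ✓
n=22: candidate gives 120649895, actual s_22 = 120649895 ✓

yes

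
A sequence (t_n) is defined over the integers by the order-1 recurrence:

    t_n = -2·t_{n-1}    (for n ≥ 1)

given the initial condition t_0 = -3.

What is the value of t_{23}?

25165824

t_1 = -2·-3 = 6
t_2 = -2·6 = -12
t_3 = -2·-12 = 24
t_4 = -2·24 = -48
t_5 = -2·-48 = 96
t_6 = -2·96 = -192
t_7 = -2·-192 = 384
t_8 = -2·384 = -768
t_9 = -2·-768 = 1536
t_10 = -2·1536 = -3072
t_11 = -2·-3072 = 6144
t_12 = -2·6144 = -12288
t_13 = -2·-12288 = 24576
t_14 = -2·24576 = -49152
t_15 = -2·-49152 = 98304
t_16 = -2·98304 = -196608
t_17 = -2·-196608 = 393216
t_18 = -2·393216 = -786432
t_19 = -2·-786432 = 1572864
t_20 = -2·1572864 = -3145728
t_21 = -2·-3145728 = 6291456
t_22 = -2·6291456 = -12582912
t_23 = -2·-12582912 = 25165824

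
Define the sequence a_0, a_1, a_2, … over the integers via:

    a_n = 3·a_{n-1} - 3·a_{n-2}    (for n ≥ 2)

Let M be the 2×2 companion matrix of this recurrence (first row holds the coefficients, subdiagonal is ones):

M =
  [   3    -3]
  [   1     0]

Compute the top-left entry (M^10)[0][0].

(M^10)[0][0] is the top entry after applying M 10 times to the unit state (1, 0). Equivalently it is h_{11} for the auxiliary sequence (h_n) obeying the same recurrence with h_1 = 1 and h_i = 0 for 0 ≤ i < 1:
h_2 = 3·1 + -3·0 = 3
h_3 = 3·3 + -3·1 = 6
h_4 = 3·6 + -3·3 = 9
h_5 = 3·9 + -3·6 = 9
h_6 = 3·9 + -3·9 = 0
h_7 = 3·0 + -3·9 = -27
h_8 = 3·-27 + -3·0 = -81
h_9 = 3·-81 + -3·-27 = -162
h_10 = 3·-162 + -3·-81 = -243
h_11 = 3·-243 + -3·-162 = -243

-243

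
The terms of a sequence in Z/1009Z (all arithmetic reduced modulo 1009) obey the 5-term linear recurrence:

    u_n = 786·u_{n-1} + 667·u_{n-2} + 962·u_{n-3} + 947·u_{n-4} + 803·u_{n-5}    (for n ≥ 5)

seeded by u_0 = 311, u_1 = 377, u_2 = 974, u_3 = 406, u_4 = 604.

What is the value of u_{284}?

547

u_5 = 786·604 + 667·406 + 962·974 + 947·377 + 803·311 = 874
u_6 = 786·874 + 667·604 + 962·406 + 947·974 + 803·377 = 384
u_7 = 786·384 + 667·874 + 962·604 + 947·406 + 803·974 = 962
u_8 = 786·962 + 667·384 + 962·874 + 947·604 + 803·406 = 520
u_9 = 786·520 + 667·962 + 962·384 + 947·874 + 803·604 = 100
u_10 = 786·100 + 667·520 + 962·962 + 947·384 + 803·874 = 808
Continuing the recurrence:
  u_11 = 803;  u_12 = 648;  u_13 = 668;  u_14 = 258;  u_15 = 72;  u_16 = 769
  u_17 = 279;  u_18 = 99;  u_19 = 640;  u_20 = 49;  u_21 = 491;  u_22 = 19
  u_23 = 561;  u_24 = 27;  u_25 = 830;  u_26 = 874;  u_27 = 908;  u_28 = 226
  u_29 = 61;  u_30 = 465;  u_31 = 802;  u_32 = 30;  u_33 = 992;  u_34 = 206
  u_35 = 626;  u_36 = 34;  u_37 = 633;  u_38 = 231;  u_39 = 287;  u_40 = 900
  u_41 = 216;  u_42 = 413;  u_43 = 797;  u_44 = 918;  u_45 = 719;  u_46 = 339
  u_47 = 322;  u_48 = 316;  u_49 = 632;  u_50 = 596;  u_51 = 348;  u_52 = 482
  u_53 = 410;  u_54 = 150;  u_55 = 366;  u_56 = 508;  u_57 = 85;  u_58 = 56
  u_59 = 36;  u_60 = 166;  u_61 = 569;  u_62 = 512;  u_63 = 608;  u_64 = 29
  u_65 = 813;  u_66 = 543;  u_67 = 185;  u_68 = 283;  u_69 = 583;  u_70 = 263
  u_71 = 864;  u_72 = 592;  u_73 = 461;  u_74 = 23;  u_75 = 303;  u_76 = 1000
  u_77 = 25;  u_78 = 887;  u_79 = 600;  u_80 = 275;  u_81 = 844;  u_82 = 706
  u_83 = 124;  u_84 = 592;  u_85 = 242;  u_86 = 390;  u_87 = 450;  u_88 = 393
  u_89 = 721;  u_90 = 112;  u_91 = 286;  u_92 = 224;  u_93 = 805;  u_94 = 763
  u_95 = 646;  u_96 = 965;  u_97 = 25;  u_98 = 63;  u_99 = 183;  u_100 = 859
  u_101 = 642;  u_102 = 458;  u_103 = 52;  u_104 = 221;  u_105 = 376;  u_106 = 358
  u_107 = 441;  u_108 = 484;  u_109 = 660;  u_110 = 783;  u_111 = 513;  u_112 = 711
  u_113 = 139;  u_114 = 535;  u_115 = 146;  u_116 = 500;  u_117 = 390;  u_118 = 280
  u_119 = 442;  u_120 = 716;  u_121 = 860;  u_122 = 833;  u_123 = 731;  u_124 = 808
  u_125 = 832;  u_126 = 436;  u_127 = 11;  u_128 = 141;  u_129 = 719;  u_130 = 136
  u_131 = 988;  u_132 = 144;  u_133 = 999;  u_134 = 232;  u_135 = 940;  u_136 = 523
  u_137 = 209;  u_138 = 543;  u_139 = 669;  u_140 = 312;  u_141 = 378;  u_142 = 512
  u_143 = 220;  u_144 = 476;  u_145 = 459;  u_146 = 337;  u_147 = 726;  u_148 = 782
  u_149 = 9;  u_150 = 723;  u_151 = 322;  u_152 = 82;  u_153 = 857;  u_154 = 542
  u_155 = 522;  u_156 = 225;  u_157 = 699;  u_158 = 669;  u_159 = 6;  u_160 = 967
  u_161 = 200;  u_162 = 945;  u_163 = 361;  u_164 = 956;  u_165 = 625;  u_166 = 118
  u_167 = 434;  u_168 = 531;  u_169 = 463;  u_170 = 627;  u_171 = 1008;  u_172 = 906
  u_173 = 37;  u_174 = 733;  u_175 = 310;  u_176 = 854;  u_177 = 801;  u_178 = 477
  u_179 = 605;  u_180 = 537;  u_181 = 464;  u_182 = 413;  u_183 = 883;  u_184 = 739
  u_185 = 1005;  u_186 = 162;  u_187 = 557;  u_188 = 493;  u_189 = 71;  u_190 = 124
  u_191 = 267;  u_192 = 647;  u_193 = 722;  u_194 = 583;  u_195 = 574;  u_196 = 639
  u_197 = 608;  u_198 = 71;  u_199 = 166;  u_200 = 476;  u_201 = 410;  u_202 = 827
  u_203 = 390;  u_204 = 259;  u_205 = 677;  u_206 = 906;  u_207 = 428;  u_208 = 248
  u_209 = 443;  u_210 = 209;  u_211 = 839;  u_212 = 480;  u_213 = 956;  u_214 = 656
  u_215 = 402;  u_216 = 489;  u_217 = 373;  u_218 = 608;  u_219 = 794;  u_220 = 949
  u_221 = 59;  u_222 = 807;  u_223 = 526;  u_224 = 50;  u_225 = 702;  u_226 = 775
  u_227 = 368;  u_228 = 828;  u_229 = 833;  u_230 = 164;  u_231 = 2;  u_232 = 160
  u_233 = 90;  u_234 = 645;  u_235 = 892;  u_236 = 811;  u_237 = 178;  u_238 = 216
  u_239 = 662;  u_240 = 242;  u_241 = 561;  u_242 = 542;  u_243 = 12;  u_244 = 484
  u_245 = 845;  u_246 = 803;  u_247 = 179;  u_248 = 718;  u_249 = 505;  u_250 = 834
  u_251 = 122;  u_252 = 167;  u_253 = 274;  u_254 = 814;  u_255 = 684;  u_256 = 1000
  u_257 = 302;  u_258 = 490;  u_259 = 548;  u_260 = 645;  u_261 = 161;  u_262 = 507
  u_263 = 625;  u_264 = 7;  u_265 = 419;  u_266 = 895;  u_267 = 943;  u_268 = 684
  u_269 = 337;  u_270 = 215;  u_271 = 732;  u_272 = 94;  u_273 = 751;  u_274 = 49
  u_275 = 370;  u_276 = 416;  u_277 = 28;  u_278 = 239;  u_279 = 576;  u_280 = 285
  u_281 = 1001;  u_282 = 943
u_283 = 786·943 + 667·1001 + 962·285 + 947·576 + 803·239 = 842
u_284 = 786·842 + 667·943 + 962·1001 + 947·285 + 803·576 = 547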